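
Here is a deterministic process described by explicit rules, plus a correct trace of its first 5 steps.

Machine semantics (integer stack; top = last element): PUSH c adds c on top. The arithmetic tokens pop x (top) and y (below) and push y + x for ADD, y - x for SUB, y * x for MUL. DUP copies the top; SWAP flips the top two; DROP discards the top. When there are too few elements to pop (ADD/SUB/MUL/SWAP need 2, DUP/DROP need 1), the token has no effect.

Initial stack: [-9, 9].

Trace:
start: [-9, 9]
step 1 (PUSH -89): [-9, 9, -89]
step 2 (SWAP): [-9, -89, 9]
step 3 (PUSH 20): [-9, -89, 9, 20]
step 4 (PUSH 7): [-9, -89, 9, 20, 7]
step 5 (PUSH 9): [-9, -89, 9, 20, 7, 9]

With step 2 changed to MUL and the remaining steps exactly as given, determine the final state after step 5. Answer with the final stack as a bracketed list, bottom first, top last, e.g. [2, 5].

[-9, -801, 20, 7, 9]

(re-executing from step 2 with the substitution; state before step 2: [-9, 9, -89])
step 2 (MUL): [-9, -801]
step 3 (PUSH 20): [-9, -801, 20]
step 4 (PUSH 7): [-9, -801, 20, 7]
step 5 (PUSH 9): [-9, -801, 20, 7, 9]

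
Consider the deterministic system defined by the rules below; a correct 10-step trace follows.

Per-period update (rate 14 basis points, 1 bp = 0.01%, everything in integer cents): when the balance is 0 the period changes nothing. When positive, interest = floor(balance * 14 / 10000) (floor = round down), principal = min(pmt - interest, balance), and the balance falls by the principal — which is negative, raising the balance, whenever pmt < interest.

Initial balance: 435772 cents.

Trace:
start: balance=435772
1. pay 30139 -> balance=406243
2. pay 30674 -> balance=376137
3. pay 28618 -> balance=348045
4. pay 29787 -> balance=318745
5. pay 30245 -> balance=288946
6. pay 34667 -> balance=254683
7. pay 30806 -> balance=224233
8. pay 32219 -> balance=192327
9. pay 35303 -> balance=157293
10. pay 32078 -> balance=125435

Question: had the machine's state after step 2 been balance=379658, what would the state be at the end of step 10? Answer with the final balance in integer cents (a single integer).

128996

state after step 2 := balance=379658
3. pay 28618 -> balance=351571
4. pay 29787 -> balance=322276
5. pay 30245 -> balance=292482
6. pay 34667 -> balance=258224
7. pay 30806 -> balance=227779
8. pay 32219 -> balance=195878
9. pay 35303 -> balance=160849
10. pay 32078 -> balance=128996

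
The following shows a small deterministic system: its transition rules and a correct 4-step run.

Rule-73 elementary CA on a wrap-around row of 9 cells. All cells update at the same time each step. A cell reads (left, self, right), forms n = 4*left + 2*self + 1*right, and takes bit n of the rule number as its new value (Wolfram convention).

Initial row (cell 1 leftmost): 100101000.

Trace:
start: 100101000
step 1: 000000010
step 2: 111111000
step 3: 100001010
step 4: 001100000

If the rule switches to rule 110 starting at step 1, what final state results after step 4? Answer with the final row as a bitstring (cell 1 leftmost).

(re-executing steps 1..4 under rule 110; state before step 1: 100101000)
step 1: 101111001
step 2: 111001011
step 3: 001011110
step 4: 011110010

011110010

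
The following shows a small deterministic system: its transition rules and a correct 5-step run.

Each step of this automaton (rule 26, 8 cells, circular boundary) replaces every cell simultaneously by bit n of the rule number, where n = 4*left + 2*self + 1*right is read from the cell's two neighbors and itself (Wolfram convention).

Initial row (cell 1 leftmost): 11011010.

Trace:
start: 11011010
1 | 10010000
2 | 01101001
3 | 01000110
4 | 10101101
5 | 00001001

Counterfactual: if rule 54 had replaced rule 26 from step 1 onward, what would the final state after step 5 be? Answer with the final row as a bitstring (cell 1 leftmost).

01010000

(re-executing steps 1..5 under rule 54; state before step 1: 11011010)
1 | 00100111
2 | 11111000
3 | 00000101
4 | 10001111
5 | 01010000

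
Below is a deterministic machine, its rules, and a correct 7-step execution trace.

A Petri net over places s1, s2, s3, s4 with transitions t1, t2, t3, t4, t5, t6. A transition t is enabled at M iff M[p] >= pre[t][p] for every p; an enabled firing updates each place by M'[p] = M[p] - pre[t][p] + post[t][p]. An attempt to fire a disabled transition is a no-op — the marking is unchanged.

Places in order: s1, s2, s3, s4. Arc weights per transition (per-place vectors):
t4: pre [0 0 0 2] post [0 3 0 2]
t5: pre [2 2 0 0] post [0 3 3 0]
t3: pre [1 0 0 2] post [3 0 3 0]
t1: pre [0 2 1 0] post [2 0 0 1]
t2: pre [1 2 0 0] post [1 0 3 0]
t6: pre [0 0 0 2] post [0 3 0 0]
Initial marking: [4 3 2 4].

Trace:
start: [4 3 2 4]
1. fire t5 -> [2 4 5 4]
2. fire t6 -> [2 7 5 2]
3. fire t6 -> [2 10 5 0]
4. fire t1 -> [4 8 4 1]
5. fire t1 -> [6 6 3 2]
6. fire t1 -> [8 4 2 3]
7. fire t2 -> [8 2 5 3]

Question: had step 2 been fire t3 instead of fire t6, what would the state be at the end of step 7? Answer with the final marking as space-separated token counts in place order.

10 1 5 3

(re-executing from step 2 with the substitution; state before step 2: [2 4 5 4])
2. fire t3 -> [4 4 8 2]
3. fire t6 -> [4 7 8 0]
4. fire t1 -> [6 5 7 1]
5. fire t1 -> [8 3 6 2]
6. fire t1 -> [10 1 5 3]
7. fire t2 -> [10 1 5 3]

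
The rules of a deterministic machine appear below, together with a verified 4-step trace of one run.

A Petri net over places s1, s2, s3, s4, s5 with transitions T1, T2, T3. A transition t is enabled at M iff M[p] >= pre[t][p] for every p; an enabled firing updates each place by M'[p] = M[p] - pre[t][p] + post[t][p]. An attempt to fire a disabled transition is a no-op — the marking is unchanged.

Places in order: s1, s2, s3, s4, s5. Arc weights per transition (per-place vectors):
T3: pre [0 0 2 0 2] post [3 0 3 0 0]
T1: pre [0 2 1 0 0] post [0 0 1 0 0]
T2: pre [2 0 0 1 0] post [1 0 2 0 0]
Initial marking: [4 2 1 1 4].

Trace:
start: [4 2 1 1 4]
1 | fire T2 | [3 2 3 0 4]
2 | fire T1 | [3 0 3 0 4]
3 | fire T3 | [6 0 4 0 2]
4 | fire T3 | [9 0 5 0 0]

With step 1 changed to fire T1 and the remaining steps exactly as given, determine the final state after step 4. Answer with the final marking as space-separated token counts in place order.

4 0 1 1 4

(re-executing from step 1 with the substitution; state before step 1: [4 2 1 1 4])
1 | fire T1 | [4 0 1 1 4]
2 | fire T1 | [4 0 1 1 4]
3 | fire T3 | [4 0 1 1 4]
4 | fire T3 | [4 0 1 1 4]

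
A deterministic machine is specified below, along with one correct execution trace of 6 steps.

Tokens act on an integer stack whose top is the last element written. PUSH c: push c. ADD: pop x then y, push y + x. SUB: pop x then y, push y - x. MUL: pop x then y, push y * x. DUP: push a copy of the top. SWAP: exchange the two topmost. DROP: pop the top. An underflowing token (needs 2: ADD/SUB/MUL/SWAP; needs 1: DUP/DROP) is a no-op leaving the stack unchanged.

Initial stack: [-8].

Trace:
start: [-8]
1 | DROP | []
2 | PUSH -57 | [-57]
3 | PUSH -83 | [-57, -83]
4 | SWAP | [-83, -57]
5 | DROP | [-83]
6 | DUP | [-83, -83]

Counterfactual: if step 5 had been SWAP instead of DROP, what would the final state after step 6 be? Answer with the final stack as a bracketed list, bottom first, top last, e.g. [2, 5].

[-57, -83, -83]

(re-executing from step 5 with the substitution; state before step 5: [-83, -57])
5 | SWAP | [-57, -83]
6 | DUP | [-57, -83, -83]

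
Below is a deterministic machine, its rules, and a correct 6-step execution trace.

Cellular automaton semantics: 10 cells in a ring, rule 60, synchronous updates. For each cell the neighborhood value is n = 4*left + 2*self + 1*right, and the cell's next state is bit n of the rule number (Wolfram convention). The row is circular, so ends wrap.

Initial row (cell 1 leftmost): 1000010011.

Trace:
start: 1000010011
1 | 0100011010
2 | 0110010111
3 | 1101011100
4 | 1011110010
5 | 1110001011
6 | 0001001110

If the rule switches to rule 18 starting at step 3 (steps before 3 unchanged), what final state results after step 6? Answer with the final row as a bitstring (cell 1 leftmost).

1000000100

(re-executing steps 3..6 under rule 18; state before step 3: 0110010111)
3 | 0001100000
4 | 0010010000
5 | 0101101000
6 | 1000000100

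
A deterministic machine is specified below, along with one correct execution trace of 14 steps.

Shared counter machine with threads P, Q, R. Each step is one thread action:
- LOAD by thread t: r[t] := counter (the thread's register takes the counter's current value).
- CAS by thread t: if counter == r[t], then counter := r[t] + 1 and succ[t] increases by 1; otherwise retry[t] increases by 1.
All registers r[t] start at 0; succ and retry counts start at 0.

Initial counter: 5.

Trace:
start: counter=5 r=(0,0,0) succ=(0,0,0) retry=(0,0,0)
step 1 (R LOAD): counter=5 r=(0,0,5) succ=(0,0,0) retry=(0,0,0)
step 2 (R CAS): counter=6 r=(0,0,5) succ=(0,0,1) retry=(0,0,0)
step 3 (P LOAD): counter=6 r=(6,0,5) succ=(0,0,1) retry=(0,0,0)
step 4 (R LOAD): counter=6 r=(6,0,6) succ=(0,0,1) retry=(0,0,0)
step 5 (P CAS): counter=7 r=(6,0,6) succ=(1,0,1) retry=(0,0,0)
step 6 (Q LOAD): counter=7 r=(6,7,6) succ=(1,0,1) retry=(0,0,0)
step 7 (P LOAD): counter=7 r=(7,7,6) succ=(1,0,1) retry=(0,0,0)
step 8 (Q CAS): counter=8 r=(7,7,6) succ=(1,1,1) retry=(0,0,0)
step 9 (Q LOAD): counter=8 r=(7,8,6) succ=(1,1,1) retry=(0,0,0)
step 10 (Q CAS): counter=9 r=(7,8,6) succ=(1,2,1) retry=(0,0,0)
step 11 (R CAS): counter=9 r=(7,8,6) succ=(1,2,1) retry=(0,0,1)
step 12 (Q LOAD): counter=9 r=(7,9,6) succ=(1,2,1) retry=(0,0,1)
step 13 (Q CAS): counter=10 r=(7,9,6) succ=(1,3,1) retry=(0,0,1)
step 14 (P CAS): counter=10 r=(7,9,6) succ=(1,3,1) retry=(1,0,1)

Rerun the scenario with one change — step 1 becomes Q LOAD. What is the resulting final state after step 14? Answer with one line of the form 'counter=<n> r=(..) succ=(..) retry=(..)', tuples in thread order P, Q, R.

(re-executing from step 1 with the substitution; state before step 1: counter=5 r=(0,0,0) succ=(0,0,0) retry=(0,0,0))
step 1 (Q LOAD): counter=5 r=(0,5,0) succ=(0,0,0) retry=(0,0,0)
step 2 (R CAS): counter=5 r=(0,5,0) succ=(0,0,0) retry=(0,0,1)
step 3 (P LOAD): counter=5 r=(5,5,0) succ=(0,0,0) retry=(0,0,1)
step 4 (R LOAD): counter=5 r=(5,5,5) succ=(0,0,0) retry=(0,0,1)
step 5 (P CAS): counter=6 r=(5,5,5) succ=(1,0,0) retry=(0,0,1)
step 6 (Q LOAD): counter=6 r=(5,6,5) succ=(1,0,0) retry=(0,0,1)
step 7 (P LOAD): counter=6 r=(6,6,5) succ=(1,0,0) retry=(0,0,1)
step 8 (Q CAS): counter=7 r=(6,6,5) succ=(1,1,0) retry=(0,0,1)
step 9 (Q LOAD): counter=7 r=(6,7,5) succ=(1,1,0) retry=(0,0,1)
step 10 (Q CAS): counter=8 r=(6,7,5) succ=(1,2,0) retry=(0,0,1)
step 11 (R CAS): counter=8 r=(6,7,5) succ=(1,2,0) retry=(0,0,2)
step 12 (Q LOAD): counter=8 r=(6,8,5) succ=(1,2,0) retry=(0,0,2)
step 13 (Q CAS): counter=9 r=(6,8,5) succ=(1,3,0) retry=(0,0,2)
step 14 (P CAS): counter=9 r=(6,8,5) succ=(1,3,0) retry=(1,0,2)

counter=9 r=(6,8,5) succ=(1,3,0) retry=(1,0,2)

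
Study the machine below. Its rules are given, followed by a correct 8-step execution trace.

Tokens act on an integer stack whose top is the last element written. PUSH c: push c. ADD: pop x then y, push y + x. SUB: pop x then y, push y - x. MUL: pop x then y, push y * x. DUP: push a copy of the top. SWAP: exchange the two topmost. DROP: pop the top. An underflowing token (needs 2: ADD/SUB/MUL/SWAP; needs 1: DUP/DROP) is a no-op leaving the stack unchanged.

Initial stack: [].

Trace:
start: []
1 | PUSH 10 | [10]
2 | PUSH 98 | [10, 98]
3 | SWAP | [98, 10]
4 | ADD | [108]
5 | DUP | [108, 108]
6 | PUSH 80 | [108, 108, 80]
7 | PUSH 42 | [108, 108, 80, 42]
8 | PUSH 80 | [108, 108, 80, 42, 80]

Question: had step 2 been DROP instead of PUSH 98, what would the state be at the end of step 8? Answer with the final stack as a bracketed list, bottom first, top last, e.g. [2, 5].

[80, 42, 80]

(re-executing from step 2 with the substitution; state before step 2: [10])
2 | DROP | []
3 | SWAP | []
4 | ADD | []
5 | DUP | []
6 | PUSH 80 | [80]
7 | PUSH 42 | [80, 42]
8 | PUSH 80 | [80, 42, 80]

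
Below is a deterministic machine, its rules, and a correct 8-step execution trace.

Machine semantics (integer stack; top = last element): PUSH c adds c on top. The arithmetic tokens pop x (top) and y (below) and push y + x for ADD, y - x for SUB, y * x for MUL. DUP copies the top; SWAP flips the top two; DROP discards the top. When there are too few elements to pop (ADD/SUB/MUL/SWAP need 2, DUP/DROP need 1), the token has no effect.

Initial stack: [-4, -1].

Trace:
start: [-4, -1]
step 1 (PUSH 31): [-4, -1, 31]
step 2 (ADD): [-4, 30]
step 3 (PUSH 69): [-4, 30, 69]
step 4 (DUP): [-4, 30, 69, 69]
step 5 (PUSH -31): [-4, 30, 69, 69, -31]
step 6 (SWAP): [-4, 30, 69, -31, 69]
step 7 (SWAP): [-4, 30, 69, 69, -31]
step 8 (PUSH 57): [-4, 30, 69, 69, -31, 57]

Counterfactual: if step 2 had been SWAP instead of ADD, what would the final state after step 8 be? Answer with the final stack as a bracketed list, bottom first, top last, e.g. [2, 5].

[-4, 31, -1, 69, 69, -31, 57]

(re-executing from step 2 with the substitution; state before step 2: [-4, -1, 31])
step 2 (SWAP): [-4, 31, -1]
step 3 (PUSH 69): [-4, 31, -1, 69]
step 4 (DUP): [-4, 31, -1, 69, 69]
step 5 (PUSH -31): [-4, 31, -1, 69, 69, -31]
step 6 (SWAP): [-4, 31, -1, 69, -31, 69]
step 7 (SWAP): [-4, 31, -1, 69, 69, -31]
step 8 (PUSH 57): [-4, 31, -1, 69, 69, -31, 57]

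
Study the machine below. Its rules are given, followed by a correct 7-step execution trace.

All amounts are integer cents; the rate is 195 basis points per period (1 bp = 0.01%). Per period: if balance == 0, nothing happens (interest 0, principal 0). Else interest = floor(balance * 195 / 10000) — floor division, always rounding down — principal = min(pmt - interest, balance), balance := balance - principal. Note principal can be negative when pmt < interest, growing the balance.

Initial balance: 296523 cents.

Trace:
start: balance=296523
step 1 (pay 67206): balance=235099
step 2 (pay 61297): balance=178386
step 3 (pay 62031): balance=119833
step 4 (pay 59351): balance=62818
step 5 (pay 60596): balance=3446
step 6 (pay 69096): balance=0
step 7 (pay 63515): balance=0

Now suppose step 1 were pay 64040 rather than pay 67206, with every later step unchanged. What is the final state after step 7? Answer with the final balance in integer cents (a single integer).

(re-executing from step 1 with the substitution; state before step 1: balance=296523)
step 1 (pay 64040): balance=238265
step 2 (pay 61297): balance=181614
step 3 (pay 62031): balance=123124
step 4 (pay 59351): balance=66173
step 5 (pay 60596): balance=6867
step 6 (pay 69096): balance=0
step 7 (pay 63515): balance=0

0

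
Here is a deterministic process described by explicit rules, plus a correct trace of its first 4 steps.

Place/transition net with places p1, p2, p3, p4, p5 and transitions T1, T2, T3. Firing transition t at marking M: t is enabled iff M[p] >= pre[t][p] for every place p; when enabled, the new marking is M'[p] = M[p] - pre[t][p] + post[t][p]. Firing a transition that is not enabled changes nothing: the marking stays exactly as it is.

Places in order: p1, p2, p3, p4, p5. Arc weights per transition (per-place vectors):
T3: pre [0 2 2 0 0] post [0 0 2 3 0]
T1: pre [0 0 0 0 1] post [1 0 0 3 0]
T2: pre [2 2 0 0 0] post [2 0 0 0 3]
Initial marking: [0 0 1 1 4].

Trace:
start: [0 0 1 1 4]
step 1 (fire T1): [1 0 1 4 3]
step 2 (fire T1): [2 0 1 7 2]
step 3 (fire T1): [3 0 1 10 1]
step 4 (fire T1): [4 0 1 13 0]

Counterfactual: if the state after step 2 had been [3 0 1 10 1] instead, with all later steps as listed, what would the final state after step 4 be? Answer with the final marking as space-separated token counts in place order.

4 0 1 13 0

state after step 2 := [3 0 1 10 1]
step 3 (fire T1): [4 0 1 13 0]
step 4 (fire T1): [4 0 1 13 0]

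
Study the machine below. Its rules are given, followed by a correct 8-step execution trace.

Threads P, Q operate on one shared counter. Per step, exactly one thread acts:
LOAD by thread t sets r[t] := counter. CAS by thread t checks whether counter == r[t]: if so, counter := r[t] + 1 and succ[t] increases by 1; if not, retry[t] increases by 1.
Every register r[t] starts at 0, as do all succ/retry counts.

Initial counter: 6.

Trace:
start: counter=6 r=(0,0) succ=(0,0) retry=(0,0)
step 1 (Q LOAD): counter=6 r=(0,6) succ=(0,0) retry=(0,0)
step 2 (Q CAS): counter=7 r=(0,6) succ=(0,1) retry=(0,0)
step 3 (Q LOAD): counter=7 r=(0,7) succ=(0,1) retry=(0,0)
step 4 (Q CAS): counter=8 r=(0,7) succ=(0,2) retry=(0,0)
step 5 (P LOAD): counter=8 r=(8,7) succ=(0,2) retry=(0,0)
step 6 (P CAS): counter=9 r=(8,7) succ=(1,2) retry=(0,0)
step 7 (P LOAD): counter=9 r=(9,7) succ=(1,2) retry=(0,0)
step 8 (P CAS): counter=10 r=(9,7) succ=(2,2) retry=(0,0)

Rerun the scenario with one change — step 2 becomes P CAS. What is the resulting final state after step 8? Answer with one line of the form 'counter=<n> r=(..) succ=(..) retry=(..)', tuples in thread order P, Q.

counter=9 r=(8,6) succ=(2,1) retry=(1,0)

(re-executing from step 2 with the substitution; state before step 2: counter=6 r=(0,6) succ=(0,0) retry=(0,0))
step 2 (P CAS): counter=6 r=(0,6) succ=(0,0) retry=(1,0)
step 3 (Q LOAD): counter=6 r=(0,6) succ=(0,0) retry=(1,0)
step 4 (Q CAS): counter=7 r=(0,6) succ=(0,1) retry=(1,0)
step 5 (P LOAD): counter=7 r=(7,6) succ=(0,1) retry=(1,0)
step 6 (P CAS): counter=8 r=(7,6) succ=(1,1) retry=(1,0)
step 7 (P LOAD): counter=8 r=(8,6) succ=(1,1) retry=(1,0)
step 8 (P CAS): counter=9 r=(8,6) succ=(2,1) retry=(1,0)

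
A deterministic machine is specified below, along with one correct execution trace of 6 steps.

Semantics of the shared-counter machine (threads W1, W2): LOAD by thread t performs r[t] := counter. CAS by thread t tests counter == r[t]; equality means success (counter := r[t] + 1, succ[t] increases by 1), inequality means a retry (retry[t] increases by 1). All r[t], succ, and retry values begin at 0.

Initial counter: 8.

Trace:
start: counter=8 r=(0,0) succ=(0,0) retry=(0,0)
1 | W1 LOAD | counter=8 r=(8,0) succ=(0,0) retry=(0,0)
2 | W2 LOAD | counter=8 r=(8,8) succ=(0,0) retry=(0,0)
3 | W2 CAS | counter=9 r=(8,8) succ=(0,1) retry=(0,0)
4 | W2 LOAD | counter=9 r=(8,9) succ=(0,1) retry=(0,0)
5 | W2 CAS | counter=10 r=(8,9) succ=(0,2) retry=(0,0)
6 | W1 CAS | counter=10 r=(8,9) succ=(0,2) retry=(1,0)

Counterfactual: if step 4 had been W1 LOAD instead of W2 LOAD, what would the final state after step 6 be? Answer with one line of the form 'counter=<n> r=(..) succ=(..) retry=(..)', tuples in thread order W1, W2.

counter=10 r=(9,8) succ=(1,1) retry=(0,1)

(re-executing from step 4 with the substitution; state before step 4: counter=9 r=(8,8) succ=(0,1) retry=(0,0))
4 | W1 LOAD | counter=9 r=(9,8) succ=(0,1) retry=(0,0)
5 | W2 CAS | counter=9 r=(9,8) succ=(0,1) retry=(0,1)
6 | W1 CAS | counter=10 r=(9,8) succ=(1,1) retry=(0,1)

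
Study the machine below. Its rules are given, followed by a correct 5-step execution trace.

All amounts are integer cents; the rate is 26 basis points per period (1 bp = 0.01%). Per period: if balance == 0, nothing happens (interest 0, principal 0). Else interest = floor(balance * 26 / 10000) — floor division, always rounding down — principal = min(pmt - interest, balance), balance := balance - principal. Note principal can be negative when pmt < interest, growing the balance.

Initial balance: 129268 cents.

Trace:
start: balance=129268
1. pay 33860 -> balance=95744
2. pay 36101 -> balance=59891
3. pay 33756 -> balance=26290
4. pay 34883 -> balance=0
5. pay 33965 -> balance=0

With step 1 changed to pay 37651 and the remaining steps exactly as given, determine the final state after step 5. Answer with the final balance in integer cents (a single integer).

0

(re-executing from step 1 with the substitution; state before step 1: balance=129268)
1. pay 37651 -> balance=91953
2. pay 36101 -> balance=56091
3. pay 33756 -> balance=22480
4. pay 34883 -> balance=0
5. pay 33965 -> balance=0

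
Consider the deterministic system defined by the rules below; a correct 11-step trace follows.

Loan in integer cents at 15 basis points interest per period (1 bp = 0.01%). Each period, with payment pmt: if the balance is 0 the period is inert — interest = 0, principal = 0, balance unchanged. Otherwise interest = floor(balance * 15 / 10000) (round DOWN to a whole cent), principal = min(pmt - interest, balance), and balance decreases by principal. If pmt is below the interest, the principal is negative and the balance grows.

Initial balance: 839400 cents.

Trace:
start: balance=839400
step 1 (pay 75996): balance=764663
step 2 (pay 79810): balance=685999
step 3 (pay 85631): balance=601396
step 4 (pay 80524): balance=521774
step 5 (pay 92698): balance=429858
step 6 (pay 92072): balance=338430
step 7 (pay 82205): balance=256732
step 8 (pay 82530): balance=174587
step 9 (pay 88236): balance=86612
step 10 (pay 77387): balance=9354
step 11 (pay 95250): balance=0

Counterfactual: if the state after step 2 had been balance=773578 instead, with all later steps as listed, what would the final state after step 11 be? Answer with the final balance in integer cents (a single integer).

state after step 2 := balance=773578
step 3 (pay 85631): balance=689107
step 4 (pay 80524): balance=609616
step 5 (pay 92698): balance=517832
step 6 (pay 92072): balance=426536
step 7 (pay 82205): balance=344970
step 8 (pay 82530): balance=262957
step 9 (pay 88236): balance=175115
step 10 (pay 77387): balance=97990
step 11 (pay 95250): balance=2886

2886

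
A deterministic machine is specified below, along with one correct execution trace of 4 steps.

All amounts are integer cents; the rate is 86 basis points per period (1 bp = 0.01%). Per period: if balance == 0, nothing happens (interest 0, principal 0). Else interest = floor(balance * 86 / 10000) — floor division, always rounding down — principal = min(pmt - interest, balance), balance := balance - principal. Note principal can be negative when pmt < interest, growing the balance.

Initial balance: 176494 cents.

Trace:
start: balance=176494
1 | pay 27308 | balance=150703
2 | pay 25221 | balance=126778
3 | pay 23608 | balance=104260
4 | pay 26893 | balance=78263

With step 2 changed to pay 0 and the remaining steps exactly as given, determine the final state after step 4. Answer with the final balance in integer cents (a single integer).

103920

(re-executing from step 2 with the substitution; state before step 2: balance=150703)
2 | pay 0 | balance=151999
3 | pay 23608 | balance=129698
4 | pay 26893 | balance=103920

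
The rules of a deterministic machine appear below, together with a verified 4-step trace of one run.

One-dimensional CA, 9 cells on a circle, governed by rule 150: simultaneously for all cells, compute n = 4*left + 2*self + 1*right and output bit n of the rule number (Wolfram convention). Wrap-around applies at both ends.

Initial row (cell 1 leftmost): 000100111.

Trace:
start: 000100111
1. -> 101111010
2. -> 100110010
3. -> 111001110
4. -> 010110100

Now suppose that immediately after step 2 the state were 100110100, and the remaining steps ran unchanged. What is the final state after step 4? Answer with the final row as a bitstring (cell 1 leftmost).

state after step 2 := 100110100
3. -> 111000111
4. -> 110101011

110101011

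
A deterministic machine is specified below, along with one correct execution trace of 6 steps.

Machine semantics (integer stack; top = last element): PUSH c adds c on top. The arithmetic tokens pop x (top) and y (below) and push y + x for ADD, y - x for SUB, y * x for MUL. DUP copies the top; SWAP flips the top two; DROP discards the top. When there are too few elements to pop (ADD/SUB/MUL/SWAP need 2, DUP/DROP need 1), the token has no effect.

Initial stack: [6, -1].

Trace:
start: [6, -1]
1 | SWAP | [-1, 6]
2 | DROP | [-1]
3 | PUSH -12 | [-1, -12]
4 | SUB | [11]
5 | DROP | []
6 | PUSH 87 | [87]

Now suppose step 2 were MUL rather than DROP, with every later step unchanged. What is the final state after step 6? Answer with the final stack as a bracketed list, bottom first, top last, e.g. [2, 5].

[87]

(re-executing from step 2 with the substitution; state before step 2: [-1, 6])
2 | MUL | [-6]
3 | PUSH -12 | [-6, -12]
4 | SUB | [6]
5 | DROP | []
6 | PUSH 87 | [87]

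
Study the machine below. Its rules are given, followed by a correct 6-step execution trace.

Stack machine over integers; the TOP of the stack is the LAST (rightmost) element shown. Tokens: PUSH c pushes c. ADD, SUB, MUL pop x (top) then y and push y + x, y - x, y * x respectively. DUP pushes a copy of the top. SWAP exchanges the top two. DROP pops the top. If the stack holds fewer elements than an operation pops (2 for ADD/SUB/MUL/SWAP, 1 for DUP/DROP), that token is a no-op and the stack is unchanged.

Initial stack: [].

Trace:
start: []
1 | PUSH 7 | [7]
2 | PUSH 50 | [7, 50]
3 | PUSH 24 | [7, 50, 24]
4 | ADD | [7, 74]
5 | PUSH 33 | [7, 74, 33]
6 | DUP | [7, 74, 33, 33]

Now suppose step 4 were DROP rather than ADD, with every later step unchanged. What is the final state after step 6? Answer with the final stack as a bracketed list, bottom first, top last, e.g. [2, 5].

[7, 50, 33, 33]

(re-executing from step 4 with the substitution; state before step 4: [7, 50, 24])
4 | DROP | [7, 50]
5 | PUSH 33 | [7, 50, 33]
6 | DUP | [7, 50, 33, 33]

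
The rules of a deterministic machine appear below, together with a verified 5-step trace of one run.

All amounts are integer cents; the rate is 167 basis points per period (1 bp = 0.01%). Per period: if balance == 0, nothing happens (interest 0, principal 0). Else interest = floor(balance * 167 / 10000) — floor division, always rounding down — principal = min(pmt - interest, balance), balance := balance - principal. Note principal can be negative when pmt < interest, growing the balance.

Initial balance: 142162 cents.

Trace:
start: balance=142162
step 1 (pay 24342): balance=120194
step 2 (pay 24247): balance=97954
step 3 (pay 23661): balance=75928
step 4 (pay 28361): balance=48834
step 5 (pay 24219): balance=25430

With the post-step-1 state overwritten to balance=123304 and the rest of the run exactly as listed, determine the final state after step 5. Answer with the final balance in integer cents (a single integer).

state after step 1 := balance=123304
step 2 (pay 24247): balance=101116
step 3 (pay 23661): balance=79143
step 4 (pay 28361): balance=52103
step 5 (pay 24219): balance=28754

28754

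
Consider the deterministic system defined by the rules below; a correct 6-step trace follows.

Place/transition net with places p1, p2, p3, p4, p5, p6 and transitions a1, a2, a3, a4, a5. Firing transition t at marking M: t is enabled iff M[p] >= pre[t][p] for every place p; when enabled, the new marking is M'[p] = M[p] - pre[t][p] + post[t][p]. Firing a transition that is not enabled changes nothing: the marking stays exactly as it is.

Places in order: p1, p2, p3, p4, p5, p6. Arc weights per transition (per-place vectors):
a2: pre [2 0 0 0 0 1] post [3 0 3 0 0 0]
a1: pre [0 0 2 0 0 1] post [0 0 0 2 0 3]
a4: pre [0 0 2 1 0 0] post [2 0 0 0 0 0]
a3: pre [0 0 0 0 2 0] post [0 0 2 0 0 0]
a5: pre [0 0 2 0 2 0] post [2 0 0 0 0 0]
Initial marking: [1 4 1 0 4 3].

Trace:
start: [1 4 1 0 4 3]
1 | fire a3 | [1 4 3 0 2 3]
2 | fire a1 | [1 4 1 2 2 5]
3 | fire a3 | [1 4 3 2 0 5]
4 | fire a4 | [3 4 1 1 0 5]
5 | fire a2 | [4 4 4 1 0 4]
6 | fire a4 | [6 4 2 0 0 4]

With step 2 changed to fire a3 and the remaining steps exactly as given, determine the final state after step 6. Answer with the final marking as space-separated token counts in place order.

1 4 5 0 0 3

(re-executing from step 2 with the substitution; state before step 2: [1 4 3 0 2 3])
2 | fire a3 | [1 4 5 0 0 3]
3 | fire a3 | [1 4 5 0 0 3]
4 | fire a4 | [1 4 5 0 0 3]
5 | fire a2 | [1 4 5 0 0 3]
6 | fire a4 | [1 4 5 0 0 3]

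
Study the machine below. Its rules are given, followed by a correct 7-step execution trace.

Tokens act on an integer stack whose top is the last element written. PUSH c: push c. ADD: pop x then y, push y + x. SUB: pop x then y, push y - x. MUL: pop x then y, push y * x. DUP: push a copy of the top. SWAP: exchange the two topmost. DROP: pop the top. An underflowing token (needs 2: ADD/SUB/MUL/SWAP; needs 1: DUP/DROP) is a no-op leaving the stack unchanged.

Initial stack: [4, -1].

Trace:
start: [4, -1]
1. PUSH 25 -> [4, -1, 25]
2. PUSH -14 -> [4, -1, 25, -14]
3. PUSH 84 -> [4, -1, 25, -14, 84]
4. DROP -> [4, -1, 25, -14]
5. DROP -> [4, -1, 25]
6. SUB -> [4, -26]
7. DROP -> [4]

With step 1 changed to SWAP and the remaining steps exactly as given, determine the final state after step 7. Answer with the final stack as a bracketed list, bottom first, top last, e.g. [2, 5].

(re-executing from step 1 with the substitution; state before step 1: [4, -1])
1. SWAP -> [-1, 4]
2. PUSH -14 -> [-1, 4, -14]
3. PUSH 84 -> [-1, 4, -14, 84]
4. DROP -> [-1, 4, -14]
5. DROP -> [-1, 4]
6. SUB -> [-5]
7. DROP -> []

[]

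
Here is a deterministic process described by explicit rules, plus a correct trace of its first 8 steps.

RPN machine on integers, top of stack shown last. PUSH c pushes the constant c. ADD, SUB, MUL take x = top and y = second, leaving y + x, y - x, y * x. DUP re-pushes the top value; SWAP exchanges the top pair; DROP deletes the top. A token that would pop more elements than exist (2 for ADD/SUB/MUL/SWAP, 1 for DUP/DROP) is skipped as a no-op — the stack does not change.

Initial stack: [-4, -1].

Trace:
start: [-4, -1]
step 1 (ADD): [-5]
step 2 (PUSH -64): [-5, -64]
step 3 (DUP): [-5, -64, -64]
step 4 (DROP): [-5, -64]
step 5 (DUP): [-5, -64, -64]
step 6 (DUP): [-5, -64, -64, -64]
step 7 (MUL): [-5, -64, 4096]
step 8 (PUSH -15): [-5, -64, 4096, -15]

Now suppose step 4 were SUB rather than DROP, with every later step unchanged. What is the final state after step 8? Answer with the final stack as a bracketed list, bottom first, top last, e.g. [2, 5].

[-5, 0, 0, -15]

(re-executing from step 4 with the substitution; state before step 4: [-5, -64, -64])
step 4 (SUB): [-5, 0]
step 5 (DUP): [-5, 0, 0]
step 6 (DUP): [-5, 0, 0, 0]
step 7 (MUL): [-5, 0, 0]
step 8 (PUSH -15): [-5, 0, 0, -15]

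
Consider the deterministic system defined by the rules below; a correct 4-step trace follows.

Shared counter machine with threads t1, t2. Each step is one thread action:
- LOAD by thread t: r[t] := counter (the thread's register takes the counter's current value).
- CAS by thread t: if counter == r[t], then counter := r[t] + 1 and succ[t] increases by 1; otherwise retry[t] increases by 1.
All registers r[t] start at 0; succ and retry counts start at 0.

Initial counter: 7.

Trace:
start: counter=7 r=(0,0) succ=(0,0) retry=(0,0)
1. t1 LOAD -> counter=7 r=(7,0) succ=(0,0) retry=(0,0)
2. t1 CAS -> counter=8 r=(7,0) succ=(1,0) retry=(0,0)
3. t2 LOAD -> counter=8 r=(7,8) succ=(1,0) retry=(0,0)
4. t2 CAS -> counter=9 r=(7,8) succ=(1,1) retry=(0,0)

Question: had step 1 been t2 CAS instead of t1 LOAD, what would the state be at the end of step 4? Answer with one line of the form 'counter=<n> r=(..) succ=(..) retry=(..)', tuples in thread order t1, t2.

(re-executing from step 1 with the substitution; state before step 1: counter=7 r=(0,0) succ=(0,0) retry=(0,0))
1. t2 CAS -> counter=7 r=(0,0) succ=(0,0) retry=(0,1)
2. t1 CAS -> counter=7 r=(0,0) succ=(0,0) retry=(1,1)
3. t2 LOAD -> counter=7 r=(0,7) succ=(0,0) retry=(1,1)
4. t2 CAS -> counter=8 r=(0,7) succ=(0,1) retry=(1,1)

counter=8 r=(0,7) succ=(0,1) retry=(1,1)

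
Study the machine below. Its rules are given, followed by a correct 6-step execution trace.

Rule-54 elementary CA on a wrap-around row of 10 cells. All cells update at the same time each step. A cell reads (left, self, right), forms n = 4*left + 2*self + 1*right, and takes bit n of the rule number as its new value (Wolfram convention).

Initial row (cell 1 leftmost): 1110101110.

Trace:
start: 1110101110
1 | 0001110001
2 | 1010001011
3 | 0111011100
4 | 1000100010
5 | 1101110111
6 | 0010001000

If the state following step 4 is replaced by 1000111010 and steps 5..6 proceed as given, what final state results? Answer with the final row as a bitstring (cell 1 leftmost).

state after step 4 := 1000111010
5 | 1101000111
6 | 0011101000

0011101000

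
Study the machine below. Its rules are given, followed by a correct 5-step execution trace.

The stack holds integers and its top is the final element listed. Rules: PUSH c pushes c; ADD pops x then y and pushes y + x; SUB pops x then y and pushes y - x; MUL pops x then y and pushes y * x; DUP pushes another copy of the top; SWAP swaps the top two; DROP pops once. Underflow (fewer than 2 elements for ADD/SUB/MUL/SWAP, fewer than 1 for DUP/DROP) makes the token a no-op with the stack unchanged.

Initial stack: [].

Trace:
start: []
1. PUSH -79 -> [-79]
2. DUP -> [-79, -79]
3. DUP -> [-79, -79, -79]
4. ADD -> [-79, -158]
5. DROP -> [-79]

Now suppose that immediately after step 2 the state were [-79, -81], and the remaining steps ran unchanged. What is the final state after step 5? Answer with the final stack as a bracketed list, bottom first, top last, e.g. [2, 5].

[-79]

state after step 2 := [-79, -81]
3. DUP -> [-79, -81, -81]
4. ADD -> [-79, -162]
5. DROP -> [-79]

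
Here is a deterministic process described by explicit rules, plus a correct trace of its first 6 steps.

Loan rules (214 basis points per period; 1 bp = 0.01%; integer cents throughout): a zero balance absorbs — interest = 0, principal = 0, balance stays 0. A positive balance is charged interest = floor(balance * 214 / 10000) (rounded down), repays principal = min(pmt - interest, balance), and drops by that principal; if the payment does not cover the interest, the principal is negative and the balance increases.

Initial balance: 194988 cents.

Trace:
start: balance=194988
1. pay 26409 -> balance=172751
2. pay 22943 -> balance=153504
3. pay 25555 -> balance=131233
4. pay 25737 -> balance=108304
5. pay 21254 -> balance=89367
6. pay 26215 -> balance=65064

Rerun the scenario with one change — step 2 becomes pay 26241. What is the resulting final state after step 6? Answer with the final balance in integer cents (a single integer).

61476

(re-executing from step 2 with the substitution; state before step 2: balance=172751)
2. pay 26241 -> balance=150206
3. pay 25555 -> balance=127865
4. pay 25737 -> balance=104864
5. pay 21254 -> balance=85854
6. pay 26215 -> balance=61476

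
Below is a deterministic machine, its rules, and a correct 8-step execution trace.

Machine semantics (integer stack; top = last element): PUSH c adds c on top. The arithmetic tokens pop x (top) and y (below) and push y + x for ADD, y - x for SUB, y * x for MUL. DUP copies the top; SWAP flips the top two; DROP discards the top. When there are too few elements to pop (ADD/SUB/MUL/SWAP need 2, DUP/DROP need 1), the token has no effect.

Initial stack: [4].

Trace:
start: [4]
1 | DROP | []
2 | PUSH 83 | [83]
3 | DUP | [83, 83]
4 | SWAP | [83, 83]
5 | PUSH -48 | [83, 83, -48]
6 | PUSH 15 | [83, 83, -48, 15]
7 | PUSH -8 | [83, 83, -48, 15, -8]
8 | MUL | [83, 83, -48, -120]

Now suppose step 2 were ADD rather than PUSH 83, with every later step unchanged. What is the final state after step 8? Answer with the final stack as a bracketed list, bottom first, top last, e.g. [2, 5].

(re-executing from step 2 with the substitution; state before step 2: [])
2 | ADD | []
3 | DUP | []
4 | SWAP | []
5 | PUSH -48 | [-48]
6 | PUSH 15 | [-48, 15]
7 | PUSH -8 | [-48, 15, -8]
8 | MUL | [-48, -120]

[-48, -120]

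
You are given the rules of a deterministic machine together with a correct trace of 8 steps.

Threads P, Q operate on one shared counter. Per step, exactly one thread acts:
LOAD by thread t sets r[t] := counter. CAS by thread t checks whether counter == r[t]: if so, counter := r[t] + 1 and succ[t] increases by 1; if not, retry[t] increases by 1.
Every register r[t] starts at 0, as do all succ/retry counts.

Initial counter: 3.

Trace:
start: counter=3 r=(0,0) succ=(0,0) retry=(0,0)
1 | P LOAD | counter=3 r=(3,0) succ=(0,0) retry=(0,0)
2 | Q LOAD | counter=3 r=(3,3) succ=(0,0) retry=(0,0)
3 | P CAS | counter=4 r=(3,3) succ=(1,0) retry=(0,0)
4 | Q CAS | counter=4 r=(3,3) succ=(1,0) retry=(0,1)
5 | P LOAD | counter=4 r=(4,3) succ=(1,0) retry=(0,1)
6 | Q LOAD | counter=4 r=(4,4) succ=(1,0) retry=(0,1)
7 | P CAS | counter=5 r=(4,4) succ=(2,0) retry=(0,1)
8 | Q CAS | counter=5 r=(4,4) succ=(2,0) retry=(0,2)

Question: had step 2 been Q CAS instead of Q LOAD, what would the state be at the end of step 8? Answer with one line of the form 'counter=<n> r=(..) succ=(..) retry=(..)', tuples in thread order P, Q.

(re-executing from step 2 with the substitution; state before step 2: counter=3 r=(3,0) succ=(0,0) retry=(0,0))
2 | Q CAS | counter=3 r=(3,0) succ=(0,0) retry=(0,1)
3 | P CAS | counter=4 r=(3,0) succ=(1,0) retry=(0,1)
4 | Q CAS | counter=4 r=(3,0) succ=(1,0) retry=(0,2)
5 | P LOAD | counter=4 r=(4,0) succ=(1,0) retry=(0,2)
6 | Q LOAD | counter=4 r=(4,4) succ=(1,0) retry=(0,2)
7 | P CAS | counter=5 r=(4,4) succ=(2,0) retry=(0,2)
8 | Q CAS | counter=5 r=(4,4) succ=(2,0) retry=(0,3)

counter=5 r=(4,4) succ=(2,0) retry=(0,3)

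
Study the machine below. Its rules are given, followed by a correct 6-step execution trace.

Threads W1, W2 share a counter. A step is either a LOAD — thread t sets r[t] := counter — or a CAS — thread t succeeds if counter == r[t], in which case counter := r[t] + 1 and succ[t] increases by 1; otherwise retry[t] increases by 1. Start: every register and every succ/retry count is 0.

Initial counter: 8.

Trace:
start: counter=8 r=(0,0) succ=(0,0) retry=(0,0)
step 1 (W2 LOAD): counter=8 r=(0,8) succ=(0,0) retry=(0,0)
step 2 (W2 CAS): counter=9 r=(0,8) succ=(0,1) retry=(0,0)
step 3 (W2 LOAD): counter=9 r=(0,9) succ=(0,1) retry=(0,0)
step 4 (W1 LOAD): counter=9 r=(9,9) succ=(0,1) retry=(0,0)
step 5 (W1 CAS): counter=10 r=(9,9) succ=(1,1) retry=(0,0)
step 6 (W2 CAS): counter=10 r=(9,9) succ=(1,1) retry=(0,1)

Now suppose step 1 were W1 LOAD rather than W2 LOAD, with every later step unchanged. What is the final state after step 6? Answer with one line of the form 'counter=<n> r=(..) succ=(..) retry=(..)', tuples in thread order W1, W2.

(re-executing from step 1 with the substitution; state before step 1: counter=8 r=(0,0) succ=(0,0) retry=(0,0))
step 1 (W1 LOAD): counter=8 r=(8,0) succ=(0,0) retry=(0,0)
step 2 (W2 CAS): counter=8 r=(8,0) succ=(0,0) retry=(0,1)
step 3 (W2 LOAD): counter=8 r=(8,8) succ=(0,0) retry=(0,1)
step 4 (W1 LOAD): counter=8 r=(8,8) succ=(0,0) retry=(0,1)
step 5 (W1 CAS): counter=9 r=(8,8) succ=(1,0) retry=(0,1)
step 6 (W2 CAS): counter=9 r=(8,8) succ=(1,0) retry=(0,2)

counter=9 r=(8,8) succ=(1,0) retry=(0,2)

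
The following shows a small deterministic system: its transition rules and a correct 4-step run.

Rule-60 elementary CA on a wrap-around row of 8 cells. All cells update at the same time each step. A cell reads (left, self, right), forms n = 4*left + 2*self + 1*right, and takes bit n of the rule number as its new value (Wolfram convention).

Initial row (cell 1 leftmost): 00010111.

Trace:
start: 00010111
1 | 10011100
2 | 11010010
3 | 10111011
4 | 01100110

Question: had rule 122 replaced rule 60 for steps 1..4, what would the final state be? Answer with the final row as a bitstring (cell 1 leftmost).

11011000

(re-executing steps 1..4 under rule 122; state before step 1: 00010111)
1 | 10101101
2 | 11011111
3 | 01110000
4 | 11011000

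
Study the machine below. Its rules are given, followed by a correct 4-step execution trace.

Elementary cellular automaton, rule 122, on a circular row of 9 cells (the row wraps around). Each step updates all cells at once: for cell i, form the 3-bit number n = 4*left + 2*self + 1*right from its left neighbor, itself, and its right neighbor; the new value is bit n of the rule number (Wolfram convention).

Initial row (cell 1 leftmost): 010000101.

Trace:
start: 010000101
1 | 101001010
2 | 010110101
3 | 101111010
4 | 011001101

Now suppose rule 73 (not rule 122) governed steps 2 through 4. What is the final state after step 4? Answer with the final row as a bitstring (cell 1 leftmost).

000000000

(re-executing steps 2..4 under rule 73; state before step 2: 101001010)
2 | 000000000
3 | 111111111
4 | 000000000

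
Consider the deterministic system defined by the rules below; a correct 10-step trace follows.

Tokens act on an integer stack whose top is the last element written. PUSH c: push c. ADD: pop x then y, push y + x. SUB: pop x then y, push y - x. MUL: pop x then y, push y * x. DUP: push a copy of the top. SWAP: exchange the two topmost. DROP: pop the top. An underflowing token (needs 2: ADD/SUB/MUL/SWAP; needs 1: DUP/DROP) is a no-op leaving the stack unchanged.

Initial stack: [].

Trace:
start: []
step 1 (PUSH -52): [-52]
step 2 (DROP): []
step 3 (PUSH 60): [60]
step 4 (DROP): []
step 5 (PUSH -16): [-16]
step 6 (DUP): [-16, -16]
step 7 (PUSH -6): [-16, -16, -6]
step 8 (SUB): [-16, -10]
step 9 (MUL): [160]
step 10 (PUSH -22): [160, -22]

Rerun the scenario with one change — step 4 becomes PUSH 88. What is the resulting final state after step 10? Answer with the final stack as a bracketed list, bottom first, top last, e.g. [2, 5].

(re-executing from step 4 with the substitution; state before step 4: [60])
step 4 (PUSH 88): [60, 88]
step 5 (PUSH -16): [60, 88, -16]
step 6 (DUP): [60, 88, -16, -16]
step 7 (PUSH -6): [60, 88, -16, -16, -6]
step 8 (SUB): [60, 88, -16, -10]
step 9 (MUL): [60, 88, 160]
step 10 (PUSH -22): [60, 88, 160, -22]

[60, 88, 160, -22]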